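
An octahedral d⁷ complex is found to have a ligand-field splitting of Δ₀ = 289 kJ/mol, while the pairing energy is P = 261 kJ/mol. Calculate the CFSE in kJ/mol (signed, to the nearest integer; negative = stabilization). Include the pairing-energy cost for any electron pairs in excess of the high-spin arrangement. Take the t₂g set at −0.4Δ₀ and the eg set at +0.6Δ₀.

Here Δ₀ > P (289 > 261), so the low-spin state is favoured.
Filling d⁷ accordingly: t₂g⁶ eg¹.
Orbital CFSE = -1.8Δ₀ = -1.8 × 289 = -520 kJ/mol.
Excess pairs vs high-spin: 3 − 2 = 1; pairing cost = +261 kJ/mol.
Net CFSE = -520 + 261 = -259 kJ/mol.

-259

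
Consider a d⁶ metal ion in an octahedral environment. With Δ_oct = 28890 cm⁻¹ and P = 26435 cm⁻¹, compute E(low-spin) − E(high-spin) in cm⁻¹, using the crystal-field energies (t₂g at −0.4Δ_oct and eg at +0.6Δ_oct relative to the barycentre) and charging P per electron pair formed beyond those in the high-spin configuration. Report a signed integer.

-4910

High-spin: t₂g⁴ eg², CFSE = -0.4Δ_oct = -11556 cm⁻¹.
For low-spin the configuration is t₂g⁶ eg⁰: orbital energy -2.4 × 28890 = -69336 cm⁻¹, and 2 additional pairs relative to high-spin add 52870 cm⁻¹, giving -16466 cm⁻¹.
Thus E(LS) − E(HS) = -4910 cm⁻¹.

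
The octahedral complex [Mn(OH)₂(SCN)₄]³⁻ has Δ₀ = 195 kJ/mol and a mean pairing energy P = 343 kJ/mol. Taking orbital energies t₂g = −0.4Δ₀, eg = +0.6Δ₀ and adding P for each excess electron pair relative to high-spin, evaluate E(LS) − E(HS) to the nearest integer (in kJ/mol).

148

Ligand charges: 2×(-1) from OH⁻ and 4×(-1) from SCN⁻ sum to -6; with overall charge -3, Mn is +3.
Mn is in group 7, so Mn³⁺ is d⁴ (7 − 3 = 4).
High-spin: t₂g³ eg¹, CFSE = -0.6Δ₀ = -117 kJ/mol.
For low-spin the configuration is t₂g⁴ eg⁰: orbital energy -1.6 × 195 = -312 kJ/mol, and 1 additional pair relative to high-spin adds 343 kJ/mol, giving 31 kJ/mol.
Thus E(LS) − E(HS) = 148 kJ/mol.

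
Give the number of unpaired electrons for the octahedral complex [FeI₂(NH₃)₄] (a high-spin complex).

Ligand charges: 2×(-1) from I⁻ and 4×(+0) from NH₃ sum to -2; with overall charge +0, Fe is +2.
Fe²⁺: group 8, so d-count = 8 − 2 = 6.
Configuration: t₂g⁴ eg², giving 4 unpaired electrons.

4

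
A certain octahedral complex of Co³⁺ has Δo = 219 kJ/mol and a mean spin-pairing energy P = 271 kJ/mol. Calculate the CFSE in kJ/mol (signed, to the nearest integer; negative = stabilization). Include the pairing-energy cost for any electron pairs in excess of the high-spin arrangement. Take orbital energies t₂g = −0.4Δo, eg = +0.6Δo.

Co sits in group 9; removing 3 electrons leaves Co³⁺ with 9 − 3 = 6 d electrons.
With Δo < P the complex is high-spin.
Filling d⁶ accordingly: t₂g⁴ eg².
Orbital CFSE = -0.4Δo = -0.4 × 219 = -88 kJ/mol.
High-spin has no excess pairs, so no pairing correction applies.

-88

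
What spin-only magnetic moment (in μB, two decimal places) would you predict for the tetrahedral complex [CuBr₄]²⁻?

1.73 μB

Each Br⁻ contributes -1; 4 × (-1) = -4. With overall charge -2, Cu is in the +2 oxidation state.
Cu sits in group 11; removing 2 electrons leaves Cu²⁺ with 11 − 2 = 9 d electrons.
Tetrahedral fields are weak (Δₜ ≈ 4/9 Δₒ), so electrons fill high-spin.
Configuration: e^4 t2^5 → 1 unpaired electron.
μ(spin-only) = √[1(1+2)] = √3 ≈ 1.73 μB.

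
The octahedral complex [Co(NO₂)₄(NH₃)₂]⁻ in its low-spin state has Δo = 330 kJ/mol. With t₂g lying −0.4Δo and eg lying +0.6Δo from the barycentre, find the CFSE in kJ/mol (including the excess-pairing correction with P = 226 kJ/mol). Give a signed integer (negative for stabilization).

-340

Ligand charges: 4×(-1) from NO₂⁻ and 2×(+0) from NH₃ sum to -4; with overall charge -1, Co is +3.
Group 9 minus oxidation state +3 gives a d⁶ configuration for Co³⁺.
Configuration: t₂g⁶ eg⁰.
CFSE(orbital) = 6×(-0.4Δo) + 0×(0.6Δo) = -2.4Δo; with Δo = 330 kJ/mol that is -792 kJ/mol.
Pairing penalty: 3 pairs vs 1 in the high-spin reference → 2 extra × P = 452 kJ/mol.
Overall CFSE = -792 + 452 = -340 kJ/mol.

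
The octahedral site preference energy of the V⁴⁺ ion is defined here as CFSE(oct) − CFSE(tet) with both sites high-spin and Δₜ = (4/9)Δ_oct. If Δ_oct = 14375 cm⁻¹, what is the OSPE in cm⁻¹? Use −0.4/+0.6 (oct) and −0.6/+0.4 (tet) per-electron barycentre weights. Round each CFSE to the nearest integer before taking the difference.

-1917

V sits in group 5; removing 4 electrons leaves V⁴⁺ with 5 − 4 = 1 d electrons.
Octahedral high-spin t₂g¹ eg⁰: CFSE = -0.4 × 14375 = -5750 cm⁻¹.
Tetrahedral e¹ t₂⁰ gives -0.6Δₜ = -0.6 × (4/9) × 14375 = -3833 cm⁻¹.
OSPE = -5750 − (-3833) = -1917 cm⁻¹.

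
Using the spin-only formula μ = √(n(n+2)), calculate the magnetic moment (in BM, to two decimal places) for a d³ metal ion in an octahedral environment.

For octahedral d³ the high- and low-spin configurations coincide.
Configuration: t2g^3 e_g^0 → 3 unpaired electrons.
μ(spin-only) = √[3(3+2)] = √15 ≈ 3.87 BM.

3.87 BM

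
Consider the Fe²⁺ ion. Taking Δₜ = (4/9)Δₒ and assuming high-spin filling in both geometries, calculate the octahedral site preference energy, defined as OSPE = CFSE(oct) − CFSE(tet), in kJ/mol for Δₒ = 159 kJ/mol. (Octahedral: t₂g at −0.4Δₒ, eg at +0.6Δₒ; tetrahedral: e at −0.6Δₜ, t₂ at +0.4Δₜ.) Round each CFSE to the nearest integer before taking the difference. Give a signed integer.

-22

Fe²⁺: group 8, so d-count = 8 − 2 = 6.
Octahedral high-spin t₂g⁴ eg²: CFSE = -0.4 × 159 = -64 kJ/mol.
Tetrahedral: e³ t₂³, CFSE = 3(−0.6) + 3(+0.4) = -0.6Δₜ = -0.6 × (4/9) × 159 = -42 kJ/mol.
OSPE = CFSE(oct) − CFSE(tet) = -64 − (-42) = -22 kJ/mol.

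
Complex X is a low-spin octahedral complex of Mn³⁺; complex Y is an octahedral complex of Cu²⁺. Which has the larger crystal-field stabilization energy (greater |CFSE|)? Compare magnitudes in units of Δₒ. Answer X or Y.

X: Mn sits in group 7; removing 3 electrons leaves Mn³⁺ with 7 − 3 = 4 d electrons; t₂g⁴ eg⁰, CFSE = -1.6Δₒ.
Y: Cu is in group 11, so Cu²⁺ is d⁹ (11 − 2 = 9); For octahedral d⁹ the high- and low-spin configurations coincide; t₂g⁶ eg³, CFSE = -0.6Δₒ.
So X has the larger |CFSE|.

X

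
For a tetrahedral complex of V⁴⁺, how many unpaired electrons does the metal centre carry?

1

V is in group 5, so V⁴⁺ is d¹ (5 − 4 = 1).
Tetrahedral splitting is small, so the complex is high-spin.
Configuration: e¹ t₂⁰, giving 1 unpaired electron.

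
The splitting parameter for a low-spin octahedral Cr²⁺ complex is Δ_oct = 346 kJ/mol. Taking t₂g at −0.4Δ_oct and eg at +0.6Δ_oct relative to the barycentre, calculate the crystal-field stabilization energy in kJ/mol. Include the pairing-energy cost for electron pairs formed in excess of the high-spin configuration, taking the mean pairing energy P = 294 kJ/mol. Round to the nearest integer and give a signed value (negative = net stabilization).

Group 6 minus oxidation state +2 gives a d⁴ configuration for Cr²⁺.
Electron filling gives t₂g⁴ eg⁰.
The orbital stabilization is -1.6Δ_oct = -1.6 × 346 = -554 kJ/mol.
High-spin d⁴ would be t₂g³ eg¹ with 0 pairs; low-spin has 1, so 1 excess pair costs +1P = +294 kJ/mol.
Overall CFSE = -554 + 294 = -260 kJ/mol.

-260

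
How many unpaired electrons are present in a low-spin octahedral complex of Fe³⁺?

Fe sits in group 8; removing 3 electrons leaves Fe³⁺ with 8 − 3 = 5 d electrons.
Configuration: t₂g⁵ eg⁰, giving 1 unpaired electron.

1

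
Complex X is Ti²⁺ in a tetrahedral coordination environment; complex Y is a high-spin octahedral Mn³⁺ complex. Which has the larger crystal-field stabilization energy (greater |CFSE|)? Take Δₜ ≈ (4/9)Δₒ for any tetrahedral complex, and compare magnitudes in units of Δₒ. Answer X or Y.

X: Ti sits in group 4; removing 2 electrons leaves Ti²⁺ with 4 − 2 = 2 d electrons; Tetrahedral splitting is small, so the complex is high-spin; e^2 t2^0, CFSE = -1.2Δₜ ≈ -0.53Δₒ.
Y: Mn sits in group 7; removing 3 electrons leaves Mn³⁺ with 7 − 3 = 4 d electrons; t₂g³ eg¹, CFSE = -0.6Δₒ.
So Y has the larger |CFSE|.

Y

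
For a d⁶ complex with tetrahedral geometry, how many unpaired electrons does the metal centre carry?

4

Tetrahedral splitting is small, so the complex is high-spin.
Configuration: e^3 t2^3, giving 4 unpaired electrons.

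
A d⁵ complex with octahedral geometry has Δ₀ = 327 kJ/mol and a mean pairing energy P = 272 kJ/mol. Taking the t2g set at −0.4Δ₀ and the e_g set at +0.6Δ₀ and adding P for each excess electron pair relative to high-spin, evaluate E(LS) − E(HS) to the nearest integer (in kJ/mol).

High-spin: t2g^3 e_g^2, CFSE = 0.0Δ₀ = 0 kJ/mol.
For low-spin the configuration is t2g^5 e_g^0: orbital energy -2.0 × 327 = -654 kJ/mol, and 2 additional pairs relative to high-spin add 544 kJ/mol, giving -110 kJ/mol.
The difference is -110 − (0) = -110 kJ/mol, so low-spin lies lower.

-110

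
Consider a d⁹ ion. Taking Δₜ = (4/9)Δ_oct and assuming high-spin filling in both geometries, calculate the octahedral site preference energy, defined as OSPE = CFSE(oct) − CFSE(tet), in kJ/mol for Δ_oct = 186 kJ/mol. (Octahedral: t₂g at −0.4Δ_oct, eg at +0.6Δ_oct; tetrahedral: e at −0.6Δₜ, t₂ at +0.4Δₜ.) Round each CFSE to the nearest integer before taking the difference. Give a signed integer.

Octahedral (high-spin): t₂g⁶ eg³, CFSE = 6(−0.4) + 3(+0.6) = -0.6Δ_oct = -0.6 × 186 = -112 kJ/mol.
In a tetrahedral site the filling is e⁴ t₂⁵: CFSE(tet) = -0.4Δₜ = -0.4 × (4/9)(186) = -33 kJ/mol.
OSPE = -112 − (-33) = -79 kJ/mol.

-79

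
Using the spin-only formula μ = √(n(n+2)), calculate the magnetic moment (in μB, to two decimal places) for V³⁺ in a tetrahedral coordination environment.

V is in group 5, so V³⁺ is d² (5 − 3 = 2).
With tetrahedral geometry the complex is necessarily high-spin.
Configuration: e² t₂⁰ → 2 unpaired electrons.
μ(spin-only) = √[2(2+2)] = √8 ≈ 2.83 μB.

2.83 μB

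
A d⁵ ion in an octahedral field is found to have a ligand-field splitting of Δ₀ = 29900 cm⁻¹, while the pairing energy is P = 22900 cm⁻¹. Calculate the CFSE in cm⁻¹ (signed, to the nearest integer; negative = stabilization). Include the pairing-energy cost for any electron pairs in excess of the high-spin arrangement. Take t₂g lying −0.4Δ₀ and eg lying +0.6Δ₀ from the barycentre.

Here Δ₀ > P (29900 > 22900), so the low-spin state is favoured.
Configuration: t₂g⁵ eg⁰.
Orbital CFSE = -2.0Δ₀ = -2.0 × 29900 = -59800 cm⁻¹.
Excess pairs vs high-spin: 2 − 0 = 2; pairing cost = +45800 cm⁻¹.
Net CFSE = -59800 + 45800 = -14000 cm⁻¹.

-14000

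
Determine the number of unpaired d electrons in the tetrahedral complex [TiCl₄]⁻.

Each Cl⁻ contributes -1; 4 × (-1) = -4. With overall charge -1, Ti is in the +3 oxidation state.
Ti³⁺: group 4, so d-count = 4 − 3 = 1.
Tetrahedral fields are weak (Δₜ ≈ 4/9 Δₒ), so electrons fill high-spin.
Configuration: e^1 t2^0, giving 1 unpaired electron.

1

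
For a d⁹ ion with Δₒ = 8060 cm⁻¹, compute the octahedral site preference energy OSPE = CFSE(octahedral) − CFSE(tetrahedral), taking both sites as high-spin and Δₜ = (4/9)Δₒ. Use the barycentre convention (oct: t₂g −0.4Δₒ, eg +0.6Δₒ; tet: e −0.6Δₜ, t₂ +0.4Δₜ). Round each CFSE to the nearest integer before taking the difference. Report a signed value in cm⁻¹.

Octahedral (high-spin): t₂g⁶ eg³, CFSE = 6(−0.4) + 3(+0.6) = -0.6Δₒ = -0.6 × 8060 = -4836 cm⁻¹.
Tetrahedral: e⁴ t₂⁵, CFSE = 4(−0.6) + 5(+0.4) = -0.4Δₜ = -0.4 × (4/9) × 8060 = -1433 cm⁻¹.
OSPE = -4836 − (-1433) = -3403 cm⁻¹.

-3403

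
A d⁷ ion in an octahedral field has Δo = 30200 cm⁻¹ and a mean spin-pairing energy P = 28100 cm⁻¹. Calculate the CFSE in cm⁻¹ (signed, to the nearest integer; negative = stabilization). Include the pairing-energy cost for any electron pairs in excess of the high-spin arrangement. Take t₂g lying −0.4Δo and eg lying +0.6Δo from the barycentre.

Here Δo > P (30200 > 28100), so the low-spin state is favoured.
Filling d⁷ accordingly: t₂g⁶ eg¹.
Orbital CFSE = -1.8Δo = -1.8 × 30200 = -54360 cm⁻¹.
Excess pairs vs high-spin: 3 − 2 = 1; pairing cost = +28100 cm⁻¹.
Net CFSE = -54360 + 28100 = -26260 cm⁻¹.

-26260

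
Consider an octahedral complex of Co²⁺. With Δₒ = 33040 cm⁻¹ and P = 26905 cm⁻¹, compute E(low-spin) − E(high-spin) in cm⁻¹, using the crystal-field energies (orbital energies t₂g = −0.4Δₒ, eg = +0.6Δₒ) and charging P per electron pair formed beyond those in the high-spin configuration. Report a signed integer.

Group 9 minus oxidation state +2 gives a d⁷ configuration for Co²⁺.
High-spin d⁷ fills as t₂g⁵ eg² with CFSE 5(−0.4) + 2(+0.6) = -0.8Δₒ = -26432 cm⁻¹.
Low-spin t₂g⁶ eg¹ gives -1.8Δₒ = -59472 cm⁻¹, but forming 1 extra pair costs 1P = 26905 cm⁻¹, so E(LS) = -59472 + 26905 = -32567 cm⁻¹.
E(LS) − E(HS) = -32567 − (-26432) = -6135 cm⁻¹.

-6135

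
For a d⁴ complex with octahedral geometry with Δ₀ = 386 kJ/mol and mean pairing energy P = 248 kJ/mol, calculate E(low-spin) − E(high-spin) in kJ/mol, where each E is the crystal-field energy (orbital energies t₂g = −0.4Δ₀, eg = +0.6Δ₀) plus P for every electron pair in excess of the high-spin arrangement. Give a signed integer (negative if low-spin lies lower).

High-spin: t₂g³ eg¹, CFSE = -0.6Δ₀ = -232 kJ/mol.
Low-spin t₂g⁴ eg⁰ gives -1.6Δ₀ = -618 kJ/mol, but forming 1 extra pair costs 1P = 248 kJ/mol, so E(LS) = -618 + 248 = -370 kJ/mol.
E(LS) − E(HS) = -370 − (-232) = -138 kJ/mol.

-138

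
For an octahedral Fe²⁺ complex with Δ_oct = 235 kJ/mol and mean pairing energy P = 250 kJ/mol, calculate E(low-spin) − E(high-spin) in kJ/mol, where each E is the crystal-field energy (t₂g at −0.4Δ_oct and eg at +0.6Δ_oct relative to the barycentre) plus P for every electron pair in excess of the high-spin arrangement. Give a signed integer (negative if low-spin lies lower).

30

Group 8 minus oxidation state +2 gives a d⁶ configuration for Fe²⁺.
High-spin: t₂g⁴ eg², CFSE = -0.4Δ_oct = -94 kJ/mol.
For low-spin the configuration is t₂g⁶ eg⁰: orbital energy -2.4 × 235 = -564 kJ/mol, and 2 additional pairs relative to high-spin add 500 kJ/mol, giving -64 kJ/mol.
Thus E(LS) − E(HS) = 30 kJ/mol.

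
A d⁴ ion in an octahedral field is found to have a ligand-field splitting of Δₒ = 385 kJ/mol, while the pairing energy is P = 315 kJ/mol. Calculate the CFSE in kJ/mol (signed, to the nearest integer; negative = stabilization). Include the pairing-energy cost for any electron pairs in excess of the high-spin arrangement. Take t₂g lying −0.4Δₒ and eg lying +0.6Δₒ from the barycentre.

Here Δₒ > P (385 > 315), so the low-spin state is favoured.
Configuration: t₂g⁴ eg⁰.
Orbital CFSE = -1.6Δₒ = -1.6 × 385 = -616 kJ/mol.
Excess pairs vs high-spin: 1 − 0 = 1; pairing cost = +315 kJ/mol.
Net CFSE = -616 + 315 = -301 kJ/mol.

-301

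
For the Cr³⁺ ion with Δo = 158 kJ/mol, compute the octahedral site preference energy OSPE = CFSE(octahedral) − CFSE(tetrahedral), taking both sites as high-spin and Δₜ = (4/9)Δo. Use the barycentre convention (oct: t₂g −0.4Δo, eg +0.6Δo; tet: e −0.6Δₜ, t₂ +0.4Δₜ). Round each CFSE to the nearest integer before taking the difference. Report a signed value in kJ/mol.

-134

Cr is in group 6, so Cr³⁺ is d³ (6 − 3 = 3).
In an octahedral site d³ (HS) is t₂g³ eg⁰, giving CFSE(oct) = -1.2Δo = -190 kJ/mol.
In a tetrahedral site the filling is e² t₂¹: CFSE(tet) = -0.8Δₜ = -0.8 × (4/9)(158) = -56 kJ/mol.
OSPE = -190 − (-56) = -134 kJ/mol.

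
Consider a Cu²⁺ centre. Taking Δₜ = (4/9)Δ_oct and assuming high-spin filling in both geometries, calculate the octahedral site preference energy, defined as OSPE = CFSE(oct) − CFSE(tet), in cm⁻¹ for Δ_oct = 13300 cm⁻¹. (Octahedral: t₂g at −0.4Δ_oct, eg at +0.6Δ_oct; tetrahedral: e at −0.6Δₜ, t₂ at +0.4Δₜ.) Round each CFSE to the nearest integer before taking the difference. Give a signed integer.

-5616

Cu is in group 11, so Cu²⁺ is d⁹ (11 − 2 = 9).
In an octahedral site d⁹ (HS) is t2g^6 e_g^3, giving CFSE(oct) = -0.6Δ_oct = -7980 cm⁻¹.
Tetrahedral e^4 t2^5 gives -0.4Δₜ = -0.4 × (4/9) × 13300 = -2364 cm⁻¹.
OSPE = -7980 − (-2364) = -5616 cm⁻¹.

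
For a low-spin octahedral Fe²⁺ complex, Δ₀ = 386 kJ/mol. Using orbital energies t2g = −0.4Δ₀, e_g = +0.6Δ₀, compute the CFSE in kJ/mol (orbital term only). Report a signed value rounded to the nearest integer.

Group 8 minus oxidation state +2 gives a d⁶ configuration for Fe²⁺.
The d⁶ electrons fill as t2g^6 e_g^0.
CFSE(orbital) = 6×(-0.4Δ₀) + 0×(0.6Δ₀) = -2.4Δ₀; with Δ₀ = 386 kJ/mol that is -926 kJ/mol.

-926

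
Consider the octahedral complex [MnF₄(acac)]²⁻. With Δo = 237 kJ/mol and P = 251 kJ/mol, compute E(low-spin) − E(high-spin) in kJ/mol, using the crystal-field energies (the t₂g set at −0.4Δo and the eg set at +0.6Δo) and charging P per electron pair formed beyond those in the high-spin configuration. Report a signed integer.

14

Ligand charges: 4×(-1) from F⁻ and 1×(-1) from acac⁻ sum to -5; with overall charge -2, Mn is +3.
Mn sits in group 7; removing 3 electrons leaves Mn³⁺ with 7 − 3 = 4 d electrons.
High-spin d⁴ fills as t₂g³ eg¹ with CFSE 3(−0.4) + 1(+0.6) = -0.6Δo = -142 kJ/mol.
Low-spin t₂g⁴ eg⁰ gives -1.6Δo = -379 kJ/mol, but forming 1 extra pair costs 1P = 251 kJ/mol, so E(LS) = -379 + 251 = -128 kJ/mol.
Thus E(LS) − E(HS) = 14 kJ/mol.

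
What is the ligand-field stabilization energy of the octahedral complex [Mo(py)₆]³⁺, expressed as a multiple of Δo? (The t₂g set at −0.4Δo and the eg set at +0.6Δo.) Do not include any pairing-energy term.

-1.2 Δo

py is neutral, so the +3 overall charge sits on Mo: oxidation state +3.
Mo is in group 6, so Mo³⁺ is d³ (6 − 3 = 3).
For octahedral d³ the high- and low-spin configurations coincide.
Configuration: t₂g³ eg⁰.
CFSE = 3(-0.4Δo) + 0(0.6Δo) = -1.2Δo + 0.0Δo = -1.2Δo.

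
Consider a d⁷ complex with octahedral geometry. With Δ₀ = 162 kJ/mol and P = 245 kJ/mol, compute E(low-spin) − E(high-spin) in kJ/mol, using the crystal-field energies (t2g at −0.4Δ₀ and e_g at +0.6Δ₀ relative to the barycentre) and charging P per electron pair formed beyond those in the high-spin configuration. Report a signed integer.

High-spin: t2g^5 e_g^2, CFSE = -0.8Δ₀ = -130 kJ/mol.
For low-spin the configuration is t2g^6 e_g^1: orbital energy -1.8 × 162 = -292 kJ/mol, and 1 additional pair relative to high-spin adds 245 kJ/mol, giving -47 kJ/mol.
The difference is -47 − (-130) = 83 kJ/mol, so high-spin lies lower.

83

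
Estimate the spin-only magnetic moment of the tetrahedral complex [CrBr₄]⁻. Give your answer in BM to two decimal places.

Each Br⁻ contributes -1; 4 × (-1) = -4. With overall charge -1, Cr is in the +3 oxidation state.
Group 6 minus oxidation state +3 gives a d³ configuration for Cr³⁺.
Tetrahedral fields are weak (Δₜ ≈ 4/9 Δₒ), so electrons fill high-spin.
Configuration: e² t₂¹ → 3 unpaired electrons.
μ(spin-only) = √[3(3+2)] = √15 ≈ 3.87 BM.

3.87 BM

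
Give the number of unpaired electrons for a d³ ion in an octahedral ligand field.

For octahedral d³ the high- and low-spin configurations coincide.
Configuration: t₂g³ eg⁰, giving 3 unpaired electrons.

3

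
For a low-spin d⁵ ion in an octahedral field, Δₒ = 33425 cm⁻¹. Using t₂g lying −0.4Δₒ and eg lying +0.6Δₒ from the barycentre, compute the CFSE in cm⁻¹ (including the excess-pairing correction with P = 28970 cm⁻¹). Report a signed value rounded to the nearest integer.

-8910

Configuration: t₂g⁵ eg⁰.
CFSE(orbital) = 5×(-0.4Δₒ) + 0×(0.6Δₒ) = -2.0Δₒ; with Δₒ = 33425 cm⁻¹ that is -66850 cm⁻¹.
High-spin d⁵ would be t₂g³ eg² with 0 pairs; low-spin has 2, so 2 excess pairs cost +2P = +57940 cm⁻¹.
Combining: -66850 + 57940 = -8910 cm⁻¹.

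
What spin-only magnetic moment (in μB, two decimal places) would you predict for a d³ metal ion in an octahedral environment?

Configuration: t2g^3 e_g^0 → 3 unpaired electrons.
μ(spin-only) = √[3(3+2)] = √15 ≈ 3.87 μB.

3.87 μB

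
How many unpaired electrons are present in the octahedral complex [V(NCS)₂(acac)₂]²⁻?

Ligand charges: 2×(-1) from NCS⁻ and 2×(-1) from acac⁻ sum to -4; with overall charge -2, V is +2.
V²⁺: group 5, so d-count = 5 − 2 = 3.
Configuration: t2g^3 e_g^0, giving 3 unpaired electrons.

3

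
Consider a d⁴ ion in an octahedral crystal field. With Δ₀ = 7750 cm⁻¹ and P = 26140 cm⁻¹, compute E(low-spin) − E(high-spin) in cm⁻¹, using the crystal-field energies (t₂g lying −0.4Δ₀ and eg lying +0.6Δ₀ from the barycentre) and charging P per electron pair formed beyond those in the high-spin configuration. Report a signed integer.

18390

In the high-spin limit (t₂g³ eg¹) the orbital term is -0.6Δ₀ = -4650 cm⁻¹, with no excess pairing.
Low-spin t₂g⁴ eg⁰ gives -1.6Δ₀ = -12400 cm⁻¹, but forming 1 extra pair costs 1P = 26140 cm⁻¹, so E(LS) = -12400 + 26140 = 13740 cm⁻¹.
Thus E(LS) − E(HS) = 18390 cm⁻¹.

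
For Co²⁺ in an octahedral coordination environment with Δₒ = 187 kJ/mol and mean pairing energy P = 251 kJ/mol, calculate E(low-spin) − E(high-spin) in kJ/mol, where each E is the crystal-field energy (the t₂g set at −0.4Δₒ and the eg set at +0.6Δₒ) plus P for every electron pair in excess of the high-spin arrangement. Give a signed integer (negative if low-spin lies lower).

64

Group 9 minus oxidation state +2 gives a d⁷ configuration for Co²⁺.
High-spin d⁷ fills as t₂g⁵ eg² with CFSE 5(−0.4) + 2(+0.6) = -0.8Δₒ = -150 kJ/mol.
Low-spin t₂g⁶ eg¹ gives -1.8Δₒ = -337 kJ/mol, but forming 1 extra pair costs 1P = 251 kJ/mol, so E(LS) = -337 + 251 = -86 kJ/mol.
E(LS) − E(HS) = -86 − (-150) = 64 kJ/mol.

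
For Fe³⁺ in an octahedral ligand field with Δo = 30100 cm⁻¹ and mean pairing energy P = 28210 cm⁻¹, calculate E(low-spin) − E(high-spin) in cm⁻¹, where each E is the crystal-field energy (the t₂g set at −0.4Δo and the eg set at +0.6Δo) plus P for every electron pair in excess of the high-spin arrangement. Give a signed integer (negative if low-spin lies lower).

Fe³⁺: group 8, so d-count = 8 − 3 = 5.
High-spin d⁵ fills as t₂g³ eg² with CFSE 3(−0.4) + 2(+0.6) = 0.0Δo = 0 cm⁻¹.
Low-spin t₂g⁵ eg⁰ gives -2.0Δo = -60200 cm⁻¹, but forming 2 extra pairs costs 2P = 56420 cm⁻¹, so E(LS) = -60200 + 56420 = -3780 cm⁻¹.
E(LS) − E(HS) = -3780 − (0) = -3780 cm⁻¹.

-3780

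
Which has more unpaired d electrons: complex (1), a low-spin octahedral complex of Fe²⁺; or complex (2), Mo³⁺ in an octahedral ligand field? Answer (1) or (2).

(2)

(1): Fe sits in group 8; removing 2 electrons leaves Fe²⁺ with 8 − 2 = 6 d electrons; t2g^6 e_g^0 → 0 unpaired.
(2): Mo is in group 6, so Mo³⁺ is d³ (6 − 3 = 3); For octahedral d³ the high- and low-spin configurations coincide; t₂g³ eg⁰ → 3 unpaired.
So (2) has more unpaired electrons.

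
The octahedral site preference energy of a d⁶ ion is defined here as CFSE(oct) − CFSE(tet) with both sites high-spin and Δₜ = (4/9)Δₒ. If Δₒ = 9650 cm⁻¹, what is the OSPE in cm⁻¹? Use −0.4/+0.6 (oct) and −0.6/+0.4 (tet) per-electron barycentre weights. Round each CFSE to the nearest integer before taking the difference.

Octahedral (high-spin): t₂g⁴ eg², CFSE = 4(−0.4) + 2(+0.6) = -0.4Δₒ = -0.4 × 9650 = -3860 cm⁻¹.
In a tetrahedral site the filling is e³ t₂³: CFSE(tet) = -0.6Δₜ = -0.6 × (4/9)(9650) = -2573 cm⁻¹.
Subtracting, OSPE = -3860 − (-2573) = -1287 cm⁻¹.

-1287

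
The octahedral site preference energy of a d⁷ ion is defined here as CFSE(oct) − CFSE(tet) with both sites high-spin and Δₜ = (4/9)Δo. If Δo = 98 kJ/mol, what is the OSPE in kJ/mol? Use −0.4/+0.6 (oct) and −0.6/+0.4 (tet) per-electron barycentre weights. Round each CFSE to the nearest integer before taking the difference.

-26

In an octahedral site d⁷ (HS) is t2g^5 e_g^2, giving CFSE(oct) = -0.8Δo = -78 kJ/mol.
Tetrahedral e^4 t2^3 gives -1.2Δₜ = -1.2 × (4/9) × 98 = -52 kJ/mol.
OSPE = -78 − (-52) = -26 kJ/mol.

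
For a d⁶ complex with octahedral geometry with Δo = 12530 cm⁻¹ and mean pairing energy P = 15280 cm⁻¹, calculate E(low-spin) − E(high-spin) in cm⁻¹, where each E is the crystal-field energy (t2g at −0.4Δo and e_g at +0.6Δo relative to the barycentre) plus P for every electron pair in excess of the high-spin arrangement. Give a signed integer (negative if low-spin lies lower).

In the high-spin limit (t2g^4 e_g^2) the orbital term is -0.4Δo = -5012 cm⁻¹, with no excess pairing.
Low-spin: t2g^6 e_g^0, orbital CFSE = -2.4Δo = -30072 cm⁻¹; plus 2 excess pairs × P = +30560 cm⁻¹; total 488 cm⁻¹.
The difference is 488 − (-5012) = 5500 cm⁻¹, so high-spin lies lower.

5500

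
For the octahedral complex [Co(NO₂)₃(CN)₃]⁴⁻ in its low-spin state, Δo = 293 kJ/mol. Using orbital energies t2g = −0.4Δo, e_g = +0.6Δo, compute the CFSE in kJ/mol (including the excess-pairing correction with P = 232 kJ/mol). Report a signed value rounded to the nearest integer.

-295

Ligand charges: 3×(-1) from NO₂⁻ and 3×(-1) from CN⁻ sum to -6; with overall charge -4, Co is +2.
Co²⁺: group 9, so d-count = 9 − 2 = 7.
Configuration: t2g^6 e_g^1.
The orbital stabilization is -1.8Δo = -1.8 × 293 = -527 kJ/mol.
Relative to high-spin t2g^5 e_g^2 (2 paired), the low-spin configuration has 1 additional pair, contributing +1 × 232 = +232 kJ/mol.
Overall CFSE = -527 + 232 = -295 kJ/mol.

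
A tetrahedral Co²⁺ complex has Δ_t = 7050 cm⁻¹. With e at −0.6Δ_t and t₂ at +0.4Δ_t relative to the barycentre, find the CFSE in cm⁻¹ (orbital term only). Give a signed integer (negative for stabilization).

-8460

Group 9 minus oxidation state +2 gives a d⁷ configuration for Co²⁺.
With tetrahedral geometry the complex is necessarily high-spin.
Electron filling gives e⁴ t₂³.
Orbital CFSE = 4(-0.6) + 3(0.4) = -1.2Δ_t = -1.2 × 7050 = -8460 cm⁻¹.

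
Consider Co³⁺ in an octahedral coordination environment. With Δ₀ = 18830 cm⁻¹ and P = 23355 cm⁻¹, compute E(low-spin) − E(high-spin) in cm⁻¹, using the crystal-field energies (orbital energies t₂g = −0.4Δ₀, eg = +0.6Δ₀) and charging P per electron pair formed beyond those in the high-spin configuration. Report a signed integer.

9050

Co is in group 9, so Co³⁺ is d⁶ (9 − 3 = 6).
High-spin d⁶ fills as t₂g⁴ eg² with CFSE 4(−0.4) + 2(+0.6) = -0.4Δ₀ = -7532 cm⁻¹.
For low-spin the configuration is t₂g⁶ eg⁰: orbital energy -2.4 × 18830 = -45192 cm⁻¹, and 2 additional pairs relative to high-spin add 46710 cm⁻¹, giving 1518 cm⁻¹.
The difference is 1518 − (-7532) = 9050 cm⁻¹, so high-spin lies lower.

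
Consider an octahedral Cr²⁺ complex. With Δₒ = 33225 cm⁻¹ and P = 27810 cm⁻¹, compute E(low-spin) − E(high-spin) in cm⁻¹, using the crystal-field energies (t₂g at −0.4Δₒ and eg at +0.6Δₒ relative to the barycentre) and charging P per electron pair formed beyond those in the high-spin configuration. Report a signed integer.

-5415

Cr is in group 6, so Cr²⁺ is d⁴ (6 − 2 = 4).
High-spin d⁴ fills as t₂g³ eg¹ with CFSE 3(−0.4) + 1(+0.6) = -0.6Δₒ = -19935 cm⁻¹.
For low-spin the configuration is t₂g⁴ eg⁰: orbital energy -1.6 × 33225 = -53160 cm⁻¹, and 1 additional pair relative to high-spin adds 27810 cm⁻¹, giving -25350 cm⁻¹.
E(LS) − E(HS) = -25350 − (-19935) = -5415 cm⁻¹.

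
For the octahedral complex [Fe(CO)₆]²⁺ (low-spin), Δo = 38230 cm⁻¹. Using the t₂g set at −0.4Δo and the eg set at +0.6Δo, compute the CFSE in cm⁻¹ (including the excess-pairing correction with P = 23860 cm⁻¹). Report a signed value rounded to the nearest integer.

CO is neutral, so the +2 overall charge sits on Fe: oxidation state +2.
Fe sits in group 8; removing 2 electrons leaves Fe²⁺ with 8 − 2 = 6 d electrons.
Configuration: t₂g⁶ eg⁰.
The orbital stabilization is -2.4Δo = -2.4 × 38230 = -91752 cm⁻¹.
Relative to high-spin t₂g⁴ eg² (1 paired), the low-spin configuration has 2 additional pairs, contributing +2 × 23860 = +47720 cm⁻¹.
Overall CFSE = -91752 + 47720 = -44032 cm⁻¹.

-44032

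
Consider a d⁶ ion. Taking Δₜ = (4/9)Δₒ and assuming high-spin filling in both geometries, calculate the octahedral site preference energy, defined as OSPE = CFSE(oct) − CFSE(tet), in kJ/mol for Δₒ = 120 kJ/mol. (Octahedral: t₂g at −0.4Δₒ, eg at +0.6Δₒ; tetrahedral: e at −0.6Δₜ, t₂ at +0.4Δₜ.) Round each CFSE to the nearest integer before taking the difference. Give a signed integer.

In an octahedral site d⁶ (HS) is t₂g⁴ eg², giving CFSE(oct) = -0.4Δₒ = -48 kJ/mol.
Tetrahedral e³ t₂³ gives -0.6Δₜ = -0.6 × (4/9) × 120 = -32 kJ/mol.
OSPE = -48 − (-32) = -16 kJ/mol.

-16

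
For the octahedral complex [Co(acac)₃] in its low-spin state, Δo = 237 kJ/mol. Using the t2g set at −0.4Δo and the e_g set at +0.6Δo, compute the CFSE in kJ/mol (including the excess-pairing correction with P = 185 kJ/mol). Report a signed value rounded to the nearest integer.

-199

Each acac⁻ contributes -1; 3 × (-1) = -3. With overall charge +0, Co is in the +3 oxidation state.
Co is in group 9, so Co³⁺ is d⁶ (9 − 3 = 6).
The d⁶ electrons fill as t2g^6 e_g^0.
Orbital CFSE = 6(-0.4) + 0(0.6) = -2.4Δo = -2.4 × 237 = -569 kJ/mol.
Pairing penalty: 3 pairs vs 1 in the high-spin reference → 2 extra × P = 370 kJ/mol.
Net CFSE = -569 + 370 = -199 kJ/mol.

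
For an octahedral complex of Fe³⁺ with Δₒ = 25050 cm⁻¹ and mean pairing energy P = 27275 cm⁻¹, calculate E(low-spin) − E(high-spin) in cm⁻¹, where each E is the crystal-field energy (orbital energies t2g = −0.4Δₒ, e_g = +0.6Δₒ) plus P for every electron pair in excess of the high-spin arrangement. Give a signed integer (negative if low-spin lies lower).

Fe is in group 8, so Fe³⁺ is d⁵ (8 − 3 = 5).
High-spin: t2g^3 e_g^2, CFSE = 0.0Δₒ = 0 cm⁻¹.
For low-spin the configuration is t2g^5 e_g^0: orbital energy -2.0 × 25050 = -50100 cm⁻¹, and 2 additional pairs relative to high-spin add 54550 cm⁻¹, giving 4450 cm⁻¹.
The difference is 4450 − (0) = 4450 cm⁻¹, so high-spin lies lower.

4450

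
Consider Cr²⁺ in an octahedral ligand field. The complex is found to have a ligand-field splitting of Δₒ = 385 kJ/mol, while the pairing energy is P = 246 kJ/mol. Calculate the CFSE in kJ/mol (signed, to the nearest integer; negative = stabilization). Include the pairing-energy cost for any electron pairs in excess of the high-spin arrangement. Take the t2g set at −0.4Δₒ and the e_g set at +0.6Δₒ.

-370

Group 6 minus oxidation state +2 gives a d⁴ configuration for Cr²⁺.
With Δₒ > P the complex is low-spin.
That gives t2g^4 e_g^0.
Orbital CFSE = -1.6Δₒ = -1.6 × 385 = -616 kJ/mol.
Excess pairs vs high-spin: 1 − 0 = 1; pairing cost = +246 kJ/mol.
Net CFSE = -616 + 246 = -370 kJ/mol.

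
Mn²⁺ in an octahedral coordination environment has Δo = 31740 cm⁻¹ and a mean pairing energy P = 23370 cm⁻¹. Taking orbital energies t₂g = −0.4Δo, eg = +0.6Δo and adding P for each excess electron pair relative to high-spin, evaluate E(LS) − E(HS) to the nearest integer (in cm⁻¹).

-16740

Mn sits in group 7; removing 2 electrons leaves Mn²⁺ with 7 − 2 = 5 d electrons.
In the high-spin limit (t₂g³ eg²) the orbital term is 0.0Δo = 0 cm⁻¹, with no excess pairing.
For low-spin the configuration is t₂g⁵ eg⁰: orbital energy -2.0 × 31740 = -63480 cm⁻¹, and 2 additional pairs relative to high-spin add 46740 cm⁻¹, giving -16740 cm⁻¹.
E(LS) − E(HS) = -16740 − (0) = -16740 cm⁻¹.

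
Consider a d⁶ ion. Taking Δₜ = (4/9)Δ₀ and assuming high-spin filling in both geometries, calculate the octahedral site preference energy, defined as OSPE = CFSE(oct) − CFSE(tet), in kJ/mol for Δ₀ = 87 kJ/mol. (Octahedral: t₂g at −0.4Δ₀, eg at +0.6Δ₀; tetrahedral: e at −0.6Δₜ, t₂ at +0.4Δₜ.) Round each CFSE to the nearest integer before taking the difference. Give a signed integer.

-12

Octahedral high-spin t2g^4 e_g^2: CFSE = -0.4 × 87 = -35 kJ/mol.
Tetrahedral: e^3 t2^3, CFSE = 3(−0.6) + 3(+0.4) = -0.6Δₜ = -0.6 × (4/9) × 87 = -23 kJ/mol.
Subtracting, OSPE = -35 − (-23) = -12 kJ/mol.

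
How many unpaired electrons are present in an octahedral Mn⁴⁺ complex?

Mn is in group 7, so Mn⁴⁺ is d³ (7 − 4 = 3).
For octahedral d³ the high- and low-spin configurations coincide.
Configuration: t2g^3 e_g^0, giving 3 unpaired electrons.

3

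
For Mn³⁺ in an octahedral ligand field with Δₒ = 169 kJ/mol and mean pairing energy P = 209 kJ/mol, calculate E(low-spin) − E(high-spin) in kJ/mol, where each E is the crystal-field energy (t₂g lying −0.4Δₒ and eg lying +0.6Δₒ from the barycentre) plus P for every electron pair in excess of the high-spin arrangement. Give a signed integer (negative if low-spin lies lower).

Mn sits in group 7; removing 3 electrons leaves Mn³⁺ with 7 − 3 = 4 d electrons.
High-spin d⁴ fills as t₂g³ eg¹ with CFSE 3(−0.4) + 1(+0.6) = -0.6Δₒ = -101 kJ/mol.
Low-spin t₂g⁴ eg⁰ gives -1.6Δₒ = -270 kJ/mol, but forming 1 extra pair costs 1P = 209 kJ/mol, so E(LS) = -270 + 209 = -61 kJ/mol.
Thus E(LS) − E(HS) = 40 kJ/mol.

40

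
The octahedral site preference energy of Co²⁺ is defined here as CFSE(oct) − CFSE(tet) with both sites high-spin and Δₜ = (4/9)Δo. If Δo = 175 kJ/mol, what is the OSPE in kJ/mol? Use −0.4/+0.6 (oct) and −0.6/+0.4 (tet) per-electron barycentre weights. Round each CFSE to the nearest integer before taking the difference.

Co²⁺: group 9, so d-count = 9 − 2 = 7.
In an octahedral site d⁷ (HS) is t₂g⁵ eg², giving CFSE(oct) = -0.8Δo = -140 kJ/mol.
In a tetrahedral site the filling is e⁴ t₂³: CFSE(tet) = -1.2Δₜ = -1.2 × (4/9)(175) = -93 kJ/mol.
OSPE = -140 − (-93) = -47 kJ/mol.

-47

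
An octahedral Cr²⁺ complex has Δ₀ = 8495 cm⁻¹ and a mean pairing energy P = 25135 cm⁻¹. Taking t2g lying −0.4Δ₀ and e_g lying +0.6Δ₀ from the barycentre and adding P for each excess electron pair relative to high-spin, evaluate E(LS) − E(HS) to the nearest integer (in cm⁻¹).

Group 6 minus oxidation state +2 gives a d⁴ configuration for Cr²⁺.
High-spin: t2g^3 e_g^1, CFSE = -0.6Δ₀ = -5097 cm⁻¹.
Low-spin: t2g^4 e_g^0, orbital CFSE = -1.6Δ₀ = -13592 cm⁻¹; plus 1 excess pair × P = +25135 cm⁻¹; total 11543 cm⁻¹.
Thus E(LS) − E(HS) = 16640 cm⁻¹.

16640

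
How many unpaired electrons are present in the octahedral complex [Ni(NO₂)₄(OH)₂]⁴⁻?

2

Ligand charges: 4×(-1) from NO₂⁻ and 2×(-1) from OH⁻ sum to -6; with overall charge -4, Ni is +2.
Group 10 minus oxidation state +2 gives a d⁸ configuration for Ni²⁺.
Configuration: t₂g⁶ eg², giving 2 unpaired electrons.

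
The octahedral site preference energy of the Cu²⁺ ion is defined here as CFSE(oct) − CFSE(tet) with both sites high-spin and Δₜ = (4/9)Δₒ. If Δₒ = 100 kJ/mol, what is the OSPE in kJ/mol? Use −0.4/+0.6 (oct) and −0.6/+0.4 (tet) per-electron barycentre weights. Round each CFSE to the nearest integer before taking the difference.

-42

Cu²⁺: group 11, so d-count = 11 − 2 = 9.
In an octahedral site d⁹ (HS) is t₂g⁶ eg³, giving CFSE(oct) = -0.6Δₒ = -60 kJ/mol.
Tetrahedral: e⁴ t₂⁵, CFSE = 4(−0.6) + 5(+0.4) = -0.4Δₜ = -0.4 × (4/9) × 100 = -18 kJ/mol.
Subtracting, OSPE = -60 − (-18) = -42 kJ/mol.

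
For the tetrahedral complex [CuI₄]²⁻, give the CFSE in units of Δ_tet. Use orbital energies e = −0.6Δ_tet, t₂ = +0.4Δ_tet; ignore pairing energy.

-0.4 Δ_tet

Each I⁻ contributes -1; 4 × (-1) = -4. With overall charge -2, Cu is in the +2 oxidation state.
Group 11 minus oxidation state +2 gives a d⁹ configuration for Cu²⁺.
Tetrahedral fields are weak (Δₜ ≈ 4/9 Δₒ), so electrons fill high-spin.
Configuration: e⁴ t₂⁵.
CFSE = 4(-0.6Δ_tet) + 5(0.4Δ_tet) = -2.4Δ_tet + 2.0Δ_tet = -0.4Δ_tet.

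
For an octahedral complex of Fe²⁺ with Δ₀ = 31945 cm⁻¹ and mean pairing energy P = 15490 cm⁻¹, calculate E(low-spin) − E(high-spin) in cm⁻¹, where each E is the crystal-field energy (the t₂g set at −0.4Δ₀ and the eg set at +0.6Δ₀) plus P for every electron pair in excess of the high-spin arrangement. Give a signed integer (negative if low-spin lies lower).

Fe sits in group 8; removing 2 electrons leaves Fe²⁺ with 8 − 2 = 6 d electrons.
High-spin d⁶ fills as t₂g⁴ eg² with CFSE 4(−0.4) + 2(+0.6) = -0.4Δ₀ = -12778 cm⁻¹.
For low-spin the configuration is t₂g⁶ eg⁰: orbital energy -2.4 × 31945 = -76668 cm⁻¹, and 2 additional pairs relative to high-spin add 30980 cm⁻¹, giving -45688 cm⁻¹.
Thus E(LS) − E(HS) = -32910 cm⁻¹.

-32910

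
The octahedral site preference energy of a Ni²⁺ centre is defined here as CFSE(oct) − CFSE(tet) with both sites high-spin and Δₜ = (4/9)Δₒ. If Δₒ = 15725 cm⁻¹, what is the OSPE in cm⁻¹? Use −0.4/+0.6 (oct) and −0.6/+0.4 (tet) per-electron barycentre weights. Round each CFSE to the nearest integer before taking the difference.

-13279

Group 10 minus oxidation state +2 gives a d⁸ configuration for Ni²⁺.
Octahedral high-spin t2g^6 e_g^2: CFSE = -1.2 × 15725 = -18870 cm⁻¹.
Tetrahedral e^4 t2^4 gives -0.8Δₜ = -0.8 × (4/9) × 15725 = -5591 cm⁻¹.
OSPE = CFSE(oct) − CFSE(tet) = -18870 − (-5591) = -13279 cm⁻¹.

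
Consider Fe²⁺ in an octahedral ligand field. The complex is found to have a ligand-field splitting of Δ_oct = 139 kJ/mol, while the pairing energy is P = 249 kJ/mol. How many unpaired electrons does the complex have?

4

Fe²⁺: group 8, so d-count = 8 − 2 = 6.
Here Δ_oct < P (139 < 249), so the high-spin state is favoured.
That gives t₂g⁴ eg².
Unpaired electrons: 4.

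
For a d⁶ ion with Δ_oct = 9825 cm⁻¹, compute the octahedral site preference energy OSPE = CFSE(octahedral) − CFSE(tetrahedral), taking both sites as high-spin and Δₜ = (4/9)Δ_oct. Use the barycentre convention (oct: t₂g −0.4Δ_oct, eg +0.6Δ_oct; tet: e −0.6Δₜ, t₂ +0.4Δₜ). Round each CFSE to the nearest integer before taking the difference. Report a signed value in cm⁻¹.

-1310

Octahedral high-spin t₂g⁴ eg²: CFSE = -0.4 × 9825 = -3930 cm⁻¹.
In a tetrahedral site the filling is e³ t₂³: CFSE(tet) = -0.6Δₜ = -0.6 × (4/9)(9825) = -2620 cm⁻¹.
OSPE = CFSE(oct) − CFSE(tet) = -3930 − (-2620) = -1310 cm⁻¹.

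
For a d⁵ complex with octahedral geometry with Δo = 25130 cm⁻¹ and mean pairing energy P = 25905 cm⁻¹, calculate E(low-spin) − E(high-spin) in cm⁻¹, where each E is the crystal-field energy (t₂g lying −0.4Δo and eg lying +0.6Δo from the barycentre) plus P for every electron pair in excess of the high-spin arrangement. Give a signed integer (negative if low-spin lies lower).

1550

High-spin: t₂g³ eg², CFSE = 0.0Δo = 0 cm⁻¹.
Low-spin t₂g⁵ eg⁰ gives -2.0Δo = -50260 cm⁻¹, but forming 2 extra pairs costs 2P = 51810 cm⁻¹, so E(LS) = -50260 + 51810 = 1550 cm⁻¹.
The difference is 1550 − (0) = 1550 cm⁻¹, so high-spin lies lower.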